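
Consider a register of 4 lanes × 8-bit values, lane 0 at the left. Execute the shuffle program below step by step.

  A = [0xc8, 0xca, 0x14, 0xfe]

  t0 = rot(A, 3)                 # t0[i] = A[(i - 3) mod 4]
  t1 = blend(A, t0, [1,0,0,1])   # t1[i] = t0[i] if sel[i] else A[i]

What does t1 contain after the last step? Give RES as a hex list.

t0 = [0xca, 0x14, 0xfe, 0xc8]
t1 = [0xca, 0xca, 0x14, 0xc8]

RES = [0xca, 0xca, 0x14, 0xc8]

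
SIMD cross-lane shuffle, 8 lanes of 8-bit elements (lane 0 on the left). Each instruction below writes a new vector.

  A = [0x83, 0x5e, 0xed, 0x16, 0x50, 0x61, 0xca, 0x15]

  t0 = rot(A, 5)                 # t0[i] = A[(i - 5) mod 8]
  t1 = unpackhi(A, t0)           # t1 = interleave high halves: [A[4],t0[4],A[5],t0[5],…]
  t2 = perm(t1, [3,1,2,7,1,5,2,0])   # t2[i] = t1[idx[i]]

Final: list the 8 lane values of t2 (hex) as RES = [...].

  t0: 16 50 61 ca 15 83 5e ed
  t1: 50 15 61 83 ca 5e 15 ed
  t2: 83 15 61 ed 15 5e 61 50

RES = [ 0x83  0x15  0x61  0xed  0x15  0x5e  0x61  0x50 ]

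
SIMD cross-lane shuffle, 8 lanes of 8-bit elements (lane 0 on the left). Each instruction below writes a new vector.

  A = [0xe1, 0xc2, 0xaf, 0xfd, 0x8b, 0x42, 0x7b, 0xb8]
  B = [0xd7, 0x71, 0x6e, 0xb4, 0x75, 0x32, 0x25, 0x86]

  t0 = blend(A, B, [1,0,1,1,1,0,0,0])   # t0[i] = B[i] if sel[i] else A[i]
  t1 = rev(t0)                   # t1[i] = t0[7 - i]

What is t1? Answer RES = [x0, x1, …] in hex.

t0 = [0xd7, 0xc2, 0x6e, 0xb4, 0x75, 0x42, 0x7b, 0xb8]
t1 = [0xb8, 0x7b, 0x42, 0x75, 0xb4, 0x6e, 0xc2, 0xd7]

RES = [0xb8, 0x7b, 0x42, 0x75, 0xb4, 0x6e, 0xc2, 0xd7]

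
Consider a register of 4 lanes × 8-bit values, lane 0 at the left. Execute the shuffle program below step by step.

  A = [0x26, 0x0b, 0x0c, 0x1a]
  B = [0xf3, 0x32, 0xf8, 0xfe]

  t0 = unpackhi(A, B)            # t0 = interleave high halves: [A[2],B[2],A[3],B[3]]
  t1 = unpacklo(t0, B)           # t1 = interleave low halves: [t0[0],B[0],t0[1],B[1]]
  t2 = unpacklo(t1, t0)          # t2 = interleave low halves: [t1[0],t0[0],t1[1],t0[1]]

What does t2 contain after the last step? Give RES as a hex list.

t0 = [0x0c, 0xf8, 0x1a, 0xfe]
t1 = [0x0c, 0xf3, 0xf8, 0x32]
t2 = [0x0c, 0x0c, 0xf3, 0xf8]

RES = [ 0x0c  0x0c  0xf3  0xf8 ]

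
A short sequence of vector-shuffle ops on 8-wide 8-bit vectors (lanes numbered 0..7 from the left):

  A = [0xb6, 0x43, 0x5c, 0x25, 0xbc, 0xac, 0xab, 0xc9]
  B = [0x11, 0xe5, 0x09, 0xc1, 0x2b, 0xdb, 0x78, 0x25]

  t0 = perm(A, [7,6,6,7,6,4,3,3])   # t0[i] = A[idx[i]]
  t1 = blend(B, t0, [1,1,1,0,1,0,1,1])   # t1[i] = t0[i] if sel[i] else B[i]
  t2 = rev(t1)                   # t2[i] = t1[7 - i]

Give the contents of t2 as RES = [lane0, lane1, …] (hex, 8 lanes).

RES = [0x25, 0x25, 0xdb, 0xab, 0xc1, 0xab, 0xab, 0xc9]

  t0: c9 ab ab c9 ab bc 25 25
  t1: c9 ab ab c1 ab db 25 25
  t2: 25 25 db ab c1 ab ab c9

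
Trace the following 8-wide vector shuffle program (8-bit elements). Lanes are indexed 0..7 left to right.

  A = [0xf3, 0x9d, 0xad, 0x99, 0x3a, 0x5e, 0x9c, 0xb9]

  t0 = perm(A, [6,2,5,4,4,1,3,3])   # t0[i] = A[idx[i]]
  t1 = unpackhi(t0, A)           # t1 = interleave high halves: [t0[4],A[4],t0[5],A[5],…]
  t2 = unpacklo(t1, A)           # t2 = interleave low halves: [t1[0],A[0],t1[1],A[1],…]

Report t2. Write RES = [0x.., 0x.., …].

RES = [0x3a, 0xf3, 0x3a, 0x9d, 0x9d, 0xad, 0x5e, 0x99]

  t0: 9c ad 5e 3a 3a 9d 99 99
  t1: 3a 3a 9d 5e 99 9c 99 b9
  t2: 3a f3 3a 9d 9d ad 5e 99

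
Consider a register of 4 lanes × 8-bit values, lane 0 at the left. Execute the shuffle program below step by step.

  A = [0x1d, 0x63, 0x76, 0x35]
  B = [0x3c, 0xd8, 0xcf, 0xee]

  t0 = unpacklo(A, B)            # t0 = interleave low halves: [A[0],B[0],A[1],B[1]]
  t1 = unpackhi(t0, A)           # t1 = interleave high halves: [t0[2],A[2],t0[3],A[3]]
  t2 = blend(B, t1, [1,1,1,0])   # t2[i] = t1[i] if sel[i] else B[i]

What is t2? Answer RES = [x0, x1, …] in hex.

RES = [ 0x63  0x76  0xd8  0xee ]

→ t0 |1d|3c|63|d8|
→ t1 |63|76|d8|35|
→ t2 |63|76|d8|ee|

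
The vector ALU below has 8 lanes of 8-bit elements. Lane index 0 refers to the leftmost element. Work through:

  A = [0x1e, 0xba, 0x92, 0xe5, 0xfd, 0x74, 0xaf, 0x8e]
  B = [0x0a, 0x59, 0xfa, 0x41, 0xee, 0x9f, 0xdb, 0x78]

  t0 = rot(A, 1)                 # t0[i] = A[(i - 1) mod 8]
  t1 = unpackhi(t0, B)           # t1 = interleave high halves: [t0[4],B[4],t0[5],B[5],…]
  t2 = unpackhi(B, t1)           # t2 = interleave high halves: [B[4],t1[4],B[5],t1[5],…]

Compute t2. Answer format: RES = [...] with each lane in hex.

t0 = [0x8e, 0x1e, 0xba, 0x92, 0xe5, 0xfd, 0x74, 0xaf]
t1 = [0xe5, 0xee, 0xfd, 0x9f, 0x74, 0xdb, 0xaf, 0x78]
t2 = [0xee, 0x74, 0x9f, 0xdb, 0xdb, 0xaf, 0x78, 0x78]

RES = [0xee, 0x74, 0x9f, 0xdb, 0xdb, 0xaf, 0x78, 0x78]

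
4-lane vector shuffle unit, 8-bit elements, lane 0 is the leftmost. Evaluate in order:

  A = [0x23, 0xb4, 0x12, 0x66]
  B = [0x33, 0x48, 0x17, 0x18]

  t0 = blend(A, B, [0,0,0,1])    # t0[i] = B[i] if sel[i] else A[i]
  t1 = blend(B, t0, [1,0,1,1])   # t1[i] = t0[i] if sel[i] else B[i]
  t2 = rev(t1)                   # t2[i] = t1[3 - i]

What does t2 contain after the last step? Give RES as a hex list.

→ t0 |23|b4|12|18|
→ t1 |23|48|12|18|
→ t2 |18|12|48|23|

RES = [ 0x18  0x12  0x48  0x23 ]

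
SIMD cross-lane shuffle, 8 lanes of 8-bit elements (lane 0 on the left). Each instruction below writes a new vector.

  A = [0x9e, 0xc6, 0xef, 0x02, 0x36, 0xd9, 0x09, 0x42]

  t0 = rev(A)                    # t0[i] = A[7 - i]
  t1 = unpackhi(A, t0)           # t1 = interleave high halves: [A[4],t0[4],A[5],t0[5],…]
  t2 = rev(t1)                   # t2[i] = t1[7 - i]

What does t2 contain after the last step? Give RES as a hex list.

RES = [0x9e, 0x42, 0xc6, 0x09, 0xef, 0xd9, 0x02, 0x36]

  t0: 42 09 d9 36 02 ef c6 9e
  t1: 36 02 d9 ef 09 c6 42 9e
  t2: 9e 42 c6 09 ef d9 02 36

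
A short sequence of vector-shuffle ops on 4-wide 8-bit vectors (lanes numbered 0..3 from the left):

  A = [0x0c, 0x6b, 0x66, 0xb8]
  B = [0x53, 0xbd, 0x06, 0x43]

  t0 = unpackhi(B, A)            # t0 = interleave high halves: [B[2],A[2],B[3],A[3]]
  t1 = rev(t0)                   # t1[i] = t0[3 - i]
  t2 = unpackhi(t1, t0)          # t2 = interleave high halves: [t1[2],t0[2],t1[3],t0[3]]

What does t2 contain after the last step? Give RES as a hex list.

RES = [0x66, 0x43, 0x06, 0xb8]

  t0: 06 66 43 b8
  t1: b8 43 66 06
  t2: 66 43 06 b8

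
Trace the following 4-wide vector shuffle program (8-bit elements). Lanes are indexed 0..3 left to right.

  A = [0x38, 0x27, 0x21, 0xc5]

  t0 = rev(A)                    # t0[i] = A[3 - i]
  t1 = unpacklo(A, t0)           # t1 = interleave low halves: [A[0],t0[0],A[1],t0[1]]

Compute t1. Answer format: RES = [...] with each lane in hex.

t0 = [0xc5, 0x21, 0x27, 0x38]
t1 = [0x38, 0xc5, 0x27, 0x21]

RES = [ 0x38  0xc5  0x27  0x21 ]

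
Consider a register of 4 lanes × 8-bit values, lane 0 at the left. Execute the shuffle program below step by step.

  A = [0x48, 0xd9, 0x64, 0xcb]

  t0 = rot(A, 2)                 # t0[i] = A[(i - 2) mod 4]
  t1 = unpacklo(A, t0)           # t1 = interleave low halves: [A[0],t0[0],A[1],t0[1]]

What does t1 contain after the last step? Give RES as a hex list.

RES = [ 0x48  0x64  0xd9  0xcb ]

t0 = [0x64, 0xcb, 0x48, 0xd9]
t1 = [0x48, 0x64, 0xd9, 0xcb]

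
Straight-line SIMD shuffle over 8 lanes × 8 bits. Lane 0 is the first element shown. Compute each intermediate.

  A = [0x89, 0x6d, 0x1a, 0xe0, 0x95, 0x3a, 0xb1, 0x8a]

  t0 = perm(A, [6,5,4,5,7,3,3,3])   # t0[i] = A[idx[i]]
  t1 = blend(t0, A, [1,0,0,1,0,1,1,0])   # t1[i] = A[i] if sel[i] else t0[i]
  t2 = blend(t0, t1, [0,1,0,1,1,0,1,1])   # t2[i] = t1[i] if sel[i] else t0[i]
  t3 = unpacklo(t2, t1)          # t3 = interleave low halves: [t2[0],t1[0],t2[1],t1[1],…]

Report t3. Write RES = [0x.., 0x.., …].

RES = [0xb1, 0x89, 0x3a, 0x3a, 0x95, 0x95, 0xe0, 0xe0]

t0 = [0xb1, 0x3a, 0x95, 0x3a, 0x8a, 0xe0, 0xe0, 0xe0]
t1 = [0x89, 0x3a, 0x95, 0xe0, 0x8a, 0x3a, 0xb1, 0xe0]
t2 = [0xb1, 0x3a, 0x95, 0xe0, 0x8a, 0xe0, 0xb1, 0xe0]
t3 = [0xb1, 0x89, 0x3a, 0x3a, 0x95, 0x95, 0xe0, 0xe0]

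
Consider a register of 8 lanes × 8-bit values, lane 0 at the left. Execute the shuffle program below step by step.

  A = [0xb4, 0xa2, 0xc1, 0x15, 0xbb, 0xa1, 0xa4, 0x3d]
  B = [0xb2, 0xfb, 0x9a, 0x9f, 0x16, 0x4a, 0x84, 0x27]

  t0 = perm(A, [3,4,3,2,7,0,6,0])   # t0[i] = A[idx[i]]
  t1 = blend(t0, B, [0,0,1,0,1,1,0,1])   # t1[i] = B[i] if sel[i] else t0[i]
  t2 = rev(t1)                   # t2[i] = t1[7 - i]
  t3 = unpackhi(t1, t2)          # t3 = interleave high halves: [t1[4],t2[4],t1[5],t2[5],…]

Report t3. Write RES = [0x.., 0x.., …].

  t0: 15 bb 15 c1 3d b4 a4 b4
  t1: 15 bb 9a c1 16 4a a4 27
  t2: 27 a4 4a 16 c1 9a bb 15
  t3: 16 c1 4a 9a a4 bb 27 15

RES = [ 0x16  0xc1  0x4a  0x9a  0xa4  0xbb  0x27  0x15 ]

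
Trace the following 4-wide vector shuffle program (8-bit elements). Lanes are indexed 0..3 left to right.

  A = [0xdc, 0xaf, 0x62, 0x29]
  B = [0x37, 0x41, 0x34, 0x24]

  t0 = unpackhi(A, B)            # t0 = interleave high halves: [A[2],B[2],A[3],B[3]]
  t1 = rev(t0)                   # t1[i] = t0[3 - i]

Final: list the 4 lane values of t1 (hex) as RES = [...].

RES = [0x24, 0x29, 0x34, 0x62]

t0 = [0x62, 0x34, 0x29, 0x24]
t1 = [0x24, 0x29, 0x34, 0x62]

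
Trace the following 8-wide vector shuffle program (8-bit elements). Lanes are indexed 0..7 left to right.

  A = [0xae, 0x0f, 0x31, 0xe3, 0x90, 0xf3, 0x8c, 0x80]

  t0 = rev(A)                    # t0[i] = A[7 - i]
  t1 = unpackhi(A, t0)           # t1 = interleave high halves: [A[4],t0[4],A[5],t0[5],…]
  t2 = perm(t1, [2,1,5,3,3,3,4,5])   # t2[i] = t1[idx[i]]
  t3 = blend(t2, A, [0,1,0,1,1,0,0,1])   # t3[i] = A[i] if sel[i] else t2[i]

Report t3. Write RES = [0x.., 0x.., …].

RES = [ 0xf3  0x0f  0x0f  0xe3  0x90  0x31  0x8c  0x80 ]

t0 = [0x80, 0x8c, 0xf3, 0x90, 0xe3, 0x31, 0x0f, 0xae]
t1 = [0x90, 0xe3, 0xf3, 0x31, 0x8c, 0x0f, 0x80, 0xae]
t2 = [0xf3, 0xe3, 0x0f, 0x31, 0x31, 0x31, 0x8c, 0x0f]
t3 = [0xf3, 0x0f, 0x0f, 0xe3, 0x90, 0x31, 0x8c, 0x80]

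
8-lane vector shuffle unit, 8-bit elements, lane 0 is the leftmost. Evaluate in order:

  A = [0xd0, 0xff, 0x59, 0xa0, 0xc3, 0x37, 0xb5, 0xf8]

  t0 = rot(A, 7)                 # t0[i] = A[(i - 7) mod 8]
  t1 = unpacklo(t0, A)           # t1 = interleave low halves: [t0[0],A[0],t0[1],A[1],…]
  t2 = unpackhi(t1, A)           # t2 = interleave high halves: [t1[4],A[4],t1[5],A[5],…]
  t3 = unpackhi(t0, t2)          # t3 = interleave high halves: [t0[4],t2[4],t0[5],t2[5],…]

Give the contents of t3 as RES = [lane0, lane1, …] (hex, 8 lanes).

→ t0 |ff|59|a0|c3|37|b5|f8|d0|
→ t1 |ff|d0|59|ff|a0|59|c3|a0|
→ t2 |a0|c3|59|37|c3|b5|a0|f8|
→ t3 |37|c3|b5|b5|f8|a0|d0|f8|

RES = [0x37, 0xc3, 0xb5, 0xb5, 0xf8, 0xa0, 0xd0, 0xf8]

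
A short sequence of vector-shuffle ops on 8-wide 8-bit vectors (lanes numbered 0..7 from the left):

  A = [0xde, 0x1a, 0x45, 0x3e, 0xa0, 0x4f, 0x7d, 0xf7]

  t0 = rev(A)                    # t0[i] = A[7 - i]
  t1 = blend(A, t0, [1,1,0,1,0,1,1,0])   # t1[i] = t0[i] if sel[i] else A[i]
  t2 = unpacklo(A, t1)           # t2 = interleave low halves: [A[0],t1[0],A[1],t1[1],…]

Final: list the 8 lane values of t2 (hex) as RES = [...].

t0 = [0xf7, 0x7d, 0x4f, 0xa0, 0x3e, 0x45, 0x1a, 0xde]
t1 = [0xf7, 0x7d, 0x45, 0xa0, 0xa0, 0x45, 0x1a, 0xf7]
t2 = [0xde, 0xf7, 0x1a, 0x7d, 0x45, 0x45, 0x3e, 0xa0]

RES = [0xde, 0xf7, 0x1a, 0x7d, 0x45, 0x45, 0x3e, 0xa0]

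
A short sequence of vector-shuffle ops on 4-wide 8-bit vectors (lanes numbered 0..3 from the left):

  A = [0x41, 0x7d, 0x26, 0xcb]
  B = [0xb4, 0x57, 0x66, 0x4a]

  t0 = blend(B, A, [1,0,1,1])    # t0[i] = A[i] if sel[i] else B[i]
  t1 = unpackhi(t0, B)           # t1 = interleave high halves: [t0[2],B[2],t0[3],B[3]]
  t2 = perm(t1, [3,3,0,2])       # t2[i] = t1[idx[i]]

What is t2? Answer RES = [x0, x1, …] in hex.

RES = [ 0x4a  0x4a  0x26  0xcb ]

→ t0 |41|57|26|cb|
→ t1 |26|66|cb|4a|
→ t2 |4a|4a|26|cb|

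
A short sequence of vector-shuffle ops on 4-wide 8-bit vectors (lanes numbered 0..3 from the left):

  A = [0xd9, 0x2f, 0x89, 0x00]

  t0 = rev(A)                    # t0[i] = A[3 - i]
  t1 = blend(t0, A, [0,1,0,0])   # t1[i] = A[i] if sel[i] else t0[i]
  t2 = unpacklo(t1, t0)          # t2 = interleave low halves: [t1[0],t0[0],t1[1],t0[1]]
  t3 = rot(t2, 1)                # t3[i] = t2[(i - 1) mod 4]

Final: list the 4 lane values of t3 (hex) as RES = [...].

t0 = [0x00, 0x89, 0x2f, 0xd9]
t1 = [0x00, 0x2f, 0x2f, 0xd9]
t2 = [0x00, 0x00, 0x2f, 0x89]
t3 = [0x89, 0x00, 0x00, 0x2f]

RES = [ 0x89  0x00  0x00  0x2f ]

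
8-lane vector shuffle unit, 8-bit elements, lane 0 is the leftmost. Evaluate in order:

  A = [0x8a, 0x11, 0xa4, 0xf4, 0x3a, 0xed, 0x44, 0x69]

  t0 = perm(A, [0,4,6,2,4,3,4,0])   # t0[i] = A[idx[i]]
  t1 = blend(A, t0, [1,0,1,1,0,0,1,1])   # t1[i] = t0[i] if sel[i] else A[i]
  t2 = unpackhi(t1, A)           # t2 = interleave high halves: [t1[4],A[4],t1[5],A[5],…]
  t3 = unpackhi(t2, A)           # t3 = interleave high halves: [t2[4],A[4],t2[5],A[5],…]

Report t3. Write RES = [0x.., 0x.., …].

→ t0 |8a|3a|44|a4|3a|f4|3a|8a|
→ t1 |8a|11|44|a4|3a|ed|3a|8a|
→ t2 |3a|3a|ed|ed|3a|44|8a|69|
→ t3 |3a|3a|44|ed|8a|44|69|69|

RES = [ 0x3a  0x3a  0x44  0xed  0x8a  0x44  0x69  0x69 ]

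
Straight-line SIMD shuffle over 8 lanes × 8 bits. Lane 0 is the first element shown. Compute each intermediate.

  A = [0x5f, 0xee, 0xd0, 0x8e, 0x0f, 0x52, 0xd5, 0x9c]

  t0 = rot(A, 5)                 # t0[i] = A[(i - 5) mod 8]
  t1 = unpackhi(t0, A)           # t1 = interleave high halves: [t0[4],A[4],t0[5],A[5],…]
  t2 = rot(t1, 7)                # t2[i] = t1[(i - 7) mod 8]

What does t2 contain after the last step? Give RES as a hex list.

RES = [ 0x0f  0x5f  0x52  0xee  0xd5  0xd0  0x9c  0x9c ]

t0 = [0x8e, 0x0f, 0x52, 0xd5, 0x9c, 0x5f, 0xee, 0xd0]
t1 = [0x9c, 0x0f, 0x5f, 0x52, 0xee, 0xd5, 0xd0, 0x9c]
t2 = [0x0f, 0x5f, 0x52, 0xee, 0xd5, 0xd0, 0x9c, 0x9c]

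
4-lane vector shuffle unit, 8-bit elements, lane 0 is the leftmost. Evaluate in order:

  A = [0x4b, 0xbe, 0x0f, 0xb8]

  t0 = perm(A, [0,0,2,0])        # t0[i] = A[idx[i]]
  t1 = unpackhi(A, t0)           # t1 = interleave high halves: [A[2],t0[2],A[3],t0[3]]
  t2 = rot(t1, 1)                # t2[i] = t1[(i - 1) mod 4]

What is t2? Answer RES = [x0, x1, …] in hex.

RES = [ 0x4b  0x0f  0x0f  0xb8 ]

  t0: 4b 4b 0f 4b
  t1: 0f 0f b8 4b
  t2: 4b 0f 0f b8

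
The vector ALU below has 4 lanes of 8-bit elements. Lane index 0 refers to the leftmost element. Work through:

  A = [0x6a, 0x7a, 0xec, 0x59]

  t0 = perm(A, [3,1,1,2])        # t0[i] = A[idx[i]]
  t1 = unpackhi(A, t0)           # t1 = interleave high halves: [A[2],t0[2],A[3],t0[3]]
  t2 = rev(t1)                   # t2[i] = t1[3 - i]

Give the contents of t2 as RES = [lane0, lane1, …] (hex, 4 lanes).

RES = [ 0xec  0x59  0x7a  0xec ]

→ t0 |59|7a|7a|ec|
→ t1 |ec|7a|59|ec|
→ t2 |ec|59|7a|ec|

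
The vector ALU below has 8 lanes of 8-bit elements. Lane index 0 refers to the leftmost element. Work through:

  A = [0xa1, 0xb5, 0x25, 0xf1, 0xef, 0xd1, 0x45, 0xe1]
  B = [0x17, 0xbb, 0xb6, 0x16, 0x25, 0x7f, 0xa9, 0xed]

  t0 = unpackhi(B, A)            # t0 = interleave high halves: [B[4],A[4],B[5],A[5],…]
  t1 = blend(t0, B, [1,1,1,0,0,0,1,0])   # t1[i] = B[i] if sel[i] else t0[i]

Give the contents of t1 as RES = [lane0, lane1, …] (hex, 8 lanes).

RES = [0x17, 0xbb, 0xb6, 0xd1, 0xa9, 0x45, 0xa9, 0xe1]

  t0: 25 ef 7f d1 a9 45 ed e1
  t1: 17 bb b6 d1 a9 45 a9 e1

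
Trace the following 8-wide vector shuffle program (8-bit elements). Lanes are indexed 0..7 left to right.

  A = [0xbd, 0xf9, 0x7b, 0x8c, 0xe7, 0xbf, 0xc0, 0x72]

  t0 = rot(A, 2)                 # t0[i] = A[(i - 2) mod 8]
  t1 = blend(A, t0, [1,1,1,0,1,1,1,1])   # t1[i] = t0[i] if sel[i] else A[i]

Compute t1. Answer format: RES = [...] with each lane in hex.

t0 = [0xc0, 0x72, 0xbd, 0xf9, 0x7b, 0x8c, 0xe7, 0xbf]
t1 = [0xc0, 0x72, 0xbd, 0x8c, 0x7b, 0x8c, 0xe7, 0xbf]

RES = [ 0xc0  0x72  0xbd  0x8c  0x7b  0x8c  0xe7  0xbf ]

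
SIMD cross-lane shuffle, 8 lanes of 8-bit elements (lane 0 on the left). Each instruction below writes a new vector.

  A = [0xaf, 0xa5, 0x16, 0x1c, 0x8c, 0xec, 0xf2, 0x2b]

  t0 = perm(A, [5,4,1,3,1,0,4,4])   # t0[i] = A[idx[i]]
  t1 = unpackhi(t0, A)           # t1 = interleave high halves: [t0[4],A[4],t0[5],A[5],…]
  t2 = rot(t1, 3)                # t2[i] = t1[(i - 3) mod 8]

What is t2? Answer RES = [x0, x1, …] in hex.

  t0: ec 8c a5 1c a5 af 8c 8c
  t1: a5 8c af ec 8c f2 8c 2b
  t2: f2 8c 2b a5 8c af ec 8c

RES = [ 0xf2  0x8c  0x2b  0xa5  0x8c  0xaf  0xec  0x8c ]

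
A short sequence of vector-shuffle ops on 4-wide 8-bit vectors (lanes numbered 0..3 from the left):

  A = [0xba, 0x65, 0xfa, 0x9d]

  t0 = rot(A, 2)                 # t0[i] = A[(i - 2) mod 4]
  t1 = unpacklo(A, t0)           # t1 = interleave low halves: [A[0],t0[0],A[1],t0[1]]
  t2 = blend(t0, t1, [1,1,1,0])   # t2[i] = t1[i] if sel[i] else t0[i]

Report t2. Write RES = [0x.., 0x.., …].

  t0: fa 9d ba 65
  t1: ba fa 65 9d
  t2: ba fa 65 65

RES = [ 0xba  0xfa  0x65  0x65 ]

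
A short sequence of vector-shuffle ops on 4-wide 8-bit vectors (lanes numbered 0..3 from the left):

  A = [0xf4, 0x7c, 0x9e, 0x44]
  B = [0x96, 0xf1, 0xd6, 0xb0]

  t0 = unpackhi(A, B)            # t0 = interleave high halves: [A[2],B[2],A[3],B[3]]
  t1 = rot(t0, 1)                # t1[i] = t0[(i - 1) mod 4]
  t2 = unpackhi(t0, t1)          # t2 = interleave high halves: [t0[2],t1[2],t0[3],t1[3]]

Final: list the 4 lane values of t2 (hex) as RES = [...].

RES = [0x44, 0xd6, 0xb0, 0x44]

  t0: 9e d6 44 b0
  t1: b0 9e d6 44
  t2: 44 d6 b0 44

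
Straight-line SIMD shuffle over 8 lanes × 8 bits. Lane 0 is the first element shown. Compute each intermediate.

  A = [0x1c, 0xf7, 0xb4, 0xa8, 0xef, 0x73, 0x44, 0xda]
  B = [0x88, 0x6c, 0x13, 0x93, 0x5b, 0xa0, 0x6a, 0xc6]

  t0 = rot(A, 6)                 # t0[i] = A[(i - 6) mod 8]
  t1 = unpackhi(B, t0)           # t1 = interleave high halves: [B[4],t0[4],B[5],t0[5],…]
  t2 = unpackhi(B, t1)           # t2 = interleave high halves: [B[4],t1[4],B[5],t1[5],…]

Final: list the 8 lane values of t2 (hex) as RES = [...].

  t0: b4 a8 ef 73 44 da 1c f7
  t1: 5b 44 a0 da 6a 1c c6 f7
  t2: 5b 6a a0 1c 6a c6 c6 f7

RES = [0x5b, 0x6a, 0xa0, 0x1c, 0x6a, 0xc6, 0xc6, 0xf7]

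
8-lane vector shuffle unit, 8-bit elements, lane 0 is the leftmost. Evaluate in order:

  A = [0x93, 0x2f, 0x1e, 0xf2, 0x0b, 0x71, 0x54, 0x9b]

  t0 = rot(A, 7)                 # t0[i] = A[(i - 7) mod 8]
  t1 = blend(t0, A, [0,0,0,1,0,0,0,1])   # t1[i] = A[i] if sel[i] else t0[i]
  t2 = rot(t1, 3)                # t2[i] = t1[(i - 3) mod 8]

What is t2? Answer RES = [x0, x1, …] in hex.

RES = [ 0x54  0x9b  0x9b  0x2f  0x1e  0xf2  0xf2  0x71 ]

→ t0 |2f|1e|f2|0b|71|54|9b|93|
→ t1 |2f|1e|f2|f2|71|54|9b|9b|
→ t2 |54|9b|9b|2f|1e|f2|f2|71|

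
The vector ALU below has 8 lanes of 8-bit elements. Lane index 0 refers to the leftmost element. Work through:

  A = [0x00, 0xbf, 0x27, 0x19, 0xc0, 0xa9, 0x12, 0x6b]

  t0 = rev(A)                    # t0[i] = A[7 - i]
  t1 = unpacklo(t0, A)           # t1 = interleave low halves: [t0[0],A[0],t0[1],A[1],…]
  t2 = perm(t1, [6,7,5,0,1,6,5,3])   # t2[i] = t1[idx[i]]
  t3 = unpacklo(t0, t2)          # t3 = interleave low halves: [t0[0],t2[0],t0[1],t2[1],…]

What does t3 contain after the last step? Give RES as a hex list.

  t0: 6b 12 a9 c0 19 27 bf 00
  t1: 6b 00 12 bf a9 27 c0 19
  t2: c0 19 27 6b 00 c0 27 bf
  t3: 6b c0 12 19 a9 27 c0 6b

RES = [0x6b, 0xc0, 0x12, 0x19, 0xa9, 0x27, 0xc0, 0x6b]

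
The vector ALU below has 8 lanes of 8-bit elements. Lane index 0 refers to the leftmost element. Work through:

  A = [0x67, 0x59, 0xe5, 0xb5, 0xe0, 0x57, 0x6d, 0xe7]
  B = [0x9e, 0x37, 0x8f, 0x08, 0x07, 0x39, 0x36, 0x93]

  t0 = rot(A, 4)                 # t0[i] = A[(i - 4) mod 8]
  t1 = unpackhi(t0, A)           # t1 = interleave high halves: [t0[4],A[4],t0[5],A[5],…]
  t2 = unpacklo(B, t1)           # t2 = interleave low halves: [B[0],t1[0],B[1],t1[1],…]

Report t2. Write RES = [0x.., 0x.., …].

RES = [ 0x9e  0x67  0x37  0xe0  0x8f  0x59  0x08  0x57 ]

t0 = [0xe0, 0x57, 0x6d, 0xe7, 0x67, 0x59, 0xe5, 0xb5]
t1 = [0x67, 0xe0, 0x59, 0x57, 0xe5, 0x6d, 0xb5, 0xe7]
t2 = [0x9e, 0x67, 0x37, 0xe0, 0x8f, 0x59, 0x08, 0x57]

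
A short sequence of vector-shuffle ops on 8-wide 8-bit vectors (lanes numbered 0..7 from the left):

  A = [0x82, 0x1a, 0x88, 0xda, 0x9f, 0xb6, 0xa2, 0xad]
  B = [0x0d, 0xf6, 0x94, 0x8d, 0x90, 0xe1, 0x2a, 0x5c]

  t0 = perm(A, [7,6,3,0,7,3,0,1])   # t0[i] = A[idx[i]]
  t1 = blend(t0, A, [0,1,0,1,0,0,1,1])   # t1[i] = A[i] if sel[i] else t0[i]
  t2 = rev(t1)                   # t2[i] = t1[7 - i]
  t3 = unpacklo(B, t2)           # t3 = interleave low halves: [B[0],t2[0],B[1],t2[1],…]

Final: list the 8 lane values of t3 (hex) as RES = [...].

→ t0 |ad|a2|da|82|ad|da|82|1a|
→ t1 |ad|1a|da|da|ad|da|a2|ad|
→ t2 |ad|a2|da|ad|da|da|1a|ad|
→ t3 |0d|ad|f6|a2|94|da|8d|ad|

RES = [ 0x0d  0xad  0xf6  0xa2  0x94  0xda  0x8d  0xad ]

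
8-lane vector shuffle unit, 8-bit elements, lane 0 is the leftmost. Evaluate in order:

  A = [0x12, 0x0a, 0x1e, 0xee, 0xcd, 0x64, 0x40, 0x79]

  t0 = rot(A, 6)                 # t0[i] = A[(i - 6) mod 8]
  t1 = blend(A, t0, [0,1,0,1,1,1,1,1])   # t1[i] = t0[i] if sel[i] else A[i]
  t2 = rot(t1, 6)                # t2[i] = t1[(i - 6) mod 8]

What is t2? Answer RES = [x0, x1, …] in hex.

RES = [0x1e, 0x64, 0x40, 0x79, 0x12, 0x0a, 0x12, 0xee]

→ t0 |1e|ee|cd|64|40|79|12|0a|
→ t1 |12|ee|1e|64|40|79|12|0a|
→ t2 |1e|64|40|79|12|0a|12|ee|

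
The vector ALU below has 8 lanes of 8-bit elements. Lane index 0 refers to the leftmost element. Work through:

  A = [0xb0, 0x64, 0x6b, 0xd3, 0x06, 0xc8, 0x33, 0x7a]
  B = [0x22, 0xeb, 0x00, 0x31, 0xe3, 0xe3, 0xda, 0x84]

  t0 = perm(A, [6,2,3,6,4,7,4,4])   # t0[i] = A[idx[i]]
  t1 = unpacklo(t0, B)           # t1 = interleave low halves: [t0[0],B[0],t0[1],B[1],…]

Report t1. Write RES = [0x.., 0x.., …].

t0 = [0x33, 0x6b, 0xd3, 0x33, 0x06, 0x7a, 0x06, 0x06]
t1 = [0x33, 0x22, 0x6b, 0xeb, 0xd3, 0x00, 0x33, 0x31]

RES = [ 0x33  0x22  0x6b  0xeb  0xd3  0x00  0x33  0x31 ]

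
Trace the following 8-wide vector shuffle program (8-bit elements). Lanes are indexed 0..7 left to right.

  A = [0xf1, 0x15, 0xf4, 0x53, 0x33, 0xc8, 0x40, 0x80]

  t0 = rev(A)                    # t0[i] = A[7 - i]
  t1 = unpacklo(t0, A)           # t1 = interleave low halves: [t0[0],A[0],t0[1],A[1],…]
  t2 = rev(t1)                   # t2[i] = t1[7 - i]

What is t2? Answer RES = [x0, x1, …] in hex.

RES = [ 0x53  0x33  0xf4  0xc8  0x15  0x40  0xf1  0x80 ]

→ t0 |80|40|c8|33|53|f4|15|f1|
→ t1 |80|f1|40|15|c8|f4|33|53|
→ t2 |53|33|f4|c8|15|40|f1|80|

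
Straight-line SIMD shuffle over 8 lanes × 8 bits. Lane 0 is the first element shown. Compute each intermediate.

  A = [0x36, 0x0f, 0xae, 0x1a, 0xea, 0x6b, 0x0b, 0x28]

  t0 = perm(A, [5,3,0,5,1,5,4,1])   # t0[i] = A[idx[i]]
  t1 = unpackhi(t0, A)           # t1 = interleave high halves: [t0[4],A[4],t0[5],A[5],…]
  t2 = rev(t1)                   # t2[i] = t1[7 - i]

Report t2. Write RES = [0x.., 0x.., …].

RES = [0x28, 0x0f, 0x0b, 0xea, 0x6b, 0x6b, 0xea, 0x0f]

  t0: 6b 1a 36 6b 0f 6b ea 0f
  t1: 0f ea 6b 6b ea 0b 0f 28
  t2: 28 0f 0b ea 6b 6b ea 0f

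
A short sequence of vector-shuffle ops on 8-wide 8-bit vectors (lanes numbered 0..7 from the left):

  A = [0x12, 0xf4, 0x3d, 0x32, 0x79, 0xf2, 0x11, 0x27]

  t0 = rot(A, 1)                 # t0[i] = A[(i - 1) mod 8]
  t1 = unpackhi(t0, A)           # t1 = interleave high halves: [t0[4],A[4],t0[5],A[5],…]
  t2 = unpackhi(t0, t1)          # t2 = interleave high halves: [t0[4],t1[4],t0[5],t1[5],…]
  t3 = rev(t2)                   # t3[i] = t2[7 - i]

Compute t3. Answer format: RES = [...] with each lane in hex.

→ t0 |27|12|f4|3d|32|79|f2|11|
→ t1 |32|79|79|f2|f2|11|11|27|
→ t2 |32|f2|79|11|f2|11|11|27|
→ t3 |27|11|11|f2|11|79|f2|32|

RES = [0x27, 0x11, 0x11, 0xf2, 0x11, 0x79, 0xf2, 0x32]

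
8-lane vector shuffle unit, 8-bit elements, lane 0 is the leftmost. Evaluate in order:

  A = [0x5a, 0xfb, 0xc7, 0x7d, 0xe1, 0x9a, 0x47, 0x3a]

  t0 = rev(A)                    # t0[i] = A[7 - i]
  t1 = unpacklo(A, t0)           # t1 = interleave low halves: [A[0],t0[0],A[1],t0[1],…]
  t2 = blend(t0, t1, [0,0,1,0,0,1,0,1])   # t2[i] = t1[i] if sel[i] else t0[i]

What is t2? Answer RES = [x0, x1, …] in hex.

→ t0 |3a|47|9a|e1|7d|c7|fb|5a|
→ t1 |5a|3a|fb|47|c7|9a|7d|e1|
→ t2 |3a|47|fb|e1|7d|9a|fb|e1|

RES = [ 0x3a  0x47  0xfb  0xe1  0x7d  0x9a  0xfb  0xe1 ]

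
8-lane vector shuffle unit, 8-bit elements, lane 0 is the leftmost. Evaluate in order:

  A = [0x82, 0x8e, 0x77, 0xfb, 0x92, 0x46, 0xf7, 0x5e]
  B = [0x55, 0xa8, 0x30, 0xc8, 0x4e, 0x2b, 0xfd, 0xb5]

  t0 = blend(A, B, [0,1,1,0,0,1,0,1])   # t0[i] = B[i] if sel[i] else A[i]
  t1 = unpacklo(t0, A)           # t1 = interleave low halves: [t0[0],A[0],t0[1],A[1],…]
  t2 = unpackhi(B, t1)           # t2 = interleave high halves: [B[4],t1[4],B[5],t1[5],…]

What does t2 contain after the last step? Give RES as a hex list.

RES = [0x4e, 0x30, 0x2b, 0x77, 0xfd, 0xfb, 0xb5, 0xfb]

  t0: 82 a8 30 fb 92 2b f7 b5
  t1: 82 82 a8 8e 30 77 fb fb
  t2: 4e 30 2b 77 fd fb b5 fb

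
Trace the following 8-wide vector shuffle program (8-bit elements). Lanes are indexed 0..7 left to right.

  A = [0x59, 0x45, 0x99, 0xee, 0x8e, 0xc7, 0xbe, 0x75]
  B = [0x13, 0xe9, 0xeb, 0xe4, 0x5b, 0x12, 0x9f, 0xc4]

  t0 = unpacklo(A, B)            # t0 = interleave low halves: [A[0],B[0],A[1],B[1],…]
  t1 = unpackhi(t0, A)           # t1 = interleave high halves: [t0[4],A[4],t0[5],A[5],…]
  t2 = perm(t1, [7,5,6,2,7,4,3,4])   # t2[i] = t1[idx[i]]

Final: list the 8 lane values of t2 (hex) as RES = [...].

→ t0 |59|13|45|e9|99|eb|ee|e4|
→ t1 |99|8e|eb|c7|ee|be|e4|75|
→ t2 |75|be|e4|eb|75|ee|c7|ee|

RES = [ 0x75  0xbe  0xe4  0xeb  0x75  0xee  0xc7  0xee ]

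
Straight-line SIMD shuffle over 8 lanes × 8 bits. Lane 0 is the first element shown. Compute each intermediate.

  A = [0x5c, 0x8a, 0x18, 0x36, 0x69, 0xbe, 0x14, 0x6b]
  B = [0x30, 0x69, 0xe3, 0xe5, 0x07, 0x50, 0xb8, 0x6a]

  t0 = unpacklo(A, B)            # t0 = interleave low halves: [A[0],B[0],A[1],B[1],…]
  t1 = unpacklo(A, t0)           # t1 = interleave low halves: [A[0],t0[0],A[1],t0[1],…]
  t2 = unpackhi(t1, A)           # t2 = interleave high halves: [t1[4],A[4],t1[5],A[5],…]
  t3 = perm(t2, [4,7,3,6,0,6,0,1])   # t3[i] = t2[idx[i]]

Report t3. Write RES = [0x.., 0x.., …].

RES = [0x36, 0x6b, 0xbe, 0x69, 0x18, 0x69, 0x18, 0x69]

t0 = [0x5c, 0x30, 0x8a, 0x69, 0x18, 0xe3, 0x36, 0xe5]
t1 = [0x5c, 0x5c, 0x8a, 0x30, 0x18, 0x8a, 0x36, 0x69]
t2 = [0x18, 0x69, 0x8a, 0xbe, 0x36, 0x14, 0x69, 0x6b]
t3 = [0x36, 0x6b, 0xbe, 0x69, 0x18, 0x69, 0x18, 0x69]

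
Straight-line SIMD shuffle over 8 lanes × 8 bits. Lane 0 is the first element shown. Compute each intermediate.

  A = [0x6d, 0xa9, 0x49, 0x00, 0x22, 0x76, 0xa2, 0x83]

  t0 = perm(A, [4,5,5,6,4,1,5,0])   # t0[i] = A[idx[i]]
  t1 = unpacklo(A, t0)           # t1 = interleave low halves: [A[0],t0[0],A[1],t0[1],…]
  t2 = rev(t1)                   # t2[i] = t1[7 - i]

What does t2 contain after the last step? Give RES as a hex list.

RES = [ 0xa2  0x00  0x76  0x49  0x76  0xa9  0x22  0x6d ]

  t0: 22 76 76 a2 22 a9 76 6d
  t1: 6d 22 a9 76 49 76 00 a2
  t2: a2 00 76 49 76 a9 22 6d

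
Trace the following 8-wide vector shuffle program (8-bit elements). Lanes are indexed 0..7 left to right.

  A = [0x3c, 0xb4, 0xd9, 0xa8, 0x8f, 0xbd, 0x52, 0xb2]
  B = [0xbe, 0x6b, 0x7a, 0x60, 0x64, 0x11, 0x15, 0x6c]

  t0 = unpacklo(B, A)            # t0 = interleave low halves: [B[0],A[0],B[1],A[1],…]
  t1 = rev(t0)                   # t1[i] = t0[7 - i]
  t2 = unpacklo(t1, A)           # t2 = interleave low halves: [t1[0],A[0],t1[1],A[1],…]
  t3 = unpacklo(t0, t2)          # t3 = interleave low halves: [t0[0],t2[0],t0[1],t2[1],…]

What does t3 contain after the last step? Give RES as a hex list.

RES = [ 0xbe  0xa8  0x3c  0x3c  0x6b  0x60  0xb4  0xb4 ]

t0 = [0xbe, 0x3c, 0x6b, 0xb4, 0x7a, 0xd9, 0x60, 0xa8]
t1 = [0xa8, 0x60, 0xd9, 0x7a, 0xb4, 0x6b, 0x3c, 0xbe]
t2 = [0xa8, 0x3c, 0x60, 0xb4, 0xd9, 0xd9, 0x7a, 0xa8]
t3 = [0xbe, 0xa8, 0x3c, 0x3c, 0x6b, 0x60, 0xb4, 0xb4]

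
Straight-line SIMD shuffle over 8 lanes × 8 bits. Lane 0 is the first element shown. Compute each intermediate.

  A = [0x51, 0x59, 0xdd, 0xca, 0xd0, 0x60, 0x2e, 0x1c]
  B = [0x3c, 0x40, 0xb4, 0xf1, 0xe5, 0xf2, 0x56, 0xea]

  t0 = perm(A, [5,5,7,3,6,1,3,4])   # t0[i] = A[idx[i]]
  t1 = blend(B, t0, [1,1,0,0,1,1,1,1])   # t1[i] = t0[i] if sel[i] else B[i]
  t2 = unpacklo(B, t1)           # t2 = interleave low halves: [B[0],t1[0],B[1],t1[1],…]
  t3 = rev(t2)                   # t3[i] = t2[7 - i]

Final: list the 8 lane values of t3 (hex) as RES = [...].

→ t0 |60|60|1c|ca|2e|59|ca|d0|
→ t1 |60|60|b4|f1|2e|59|ca|d0|
→ t2 |3c|60|40|60|b4|b4|f1|f1|
→ t3 |f1|f1|b4|b4|60|40|60|3c|

RES = [0xf1, 0xf1, 0xb4, 0xb4, 0x60, 0x40, 0x60, 0x3c]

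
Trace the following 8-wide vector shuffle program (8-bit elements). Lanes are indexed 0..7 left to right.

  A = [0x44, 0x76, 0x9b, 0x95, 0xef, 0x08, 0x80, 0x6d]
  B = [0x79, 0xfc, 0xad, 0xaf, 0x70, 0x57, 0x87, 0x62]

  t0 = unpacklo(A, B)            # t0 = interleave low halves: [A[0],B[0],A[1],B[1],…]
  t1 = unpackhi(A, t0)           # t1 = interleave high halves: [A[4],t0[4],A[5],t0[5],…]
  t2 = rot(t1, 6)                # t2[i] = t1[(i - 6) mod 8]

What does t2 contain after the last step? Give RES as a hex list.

  t0: 44 79 76 fc 9b ad 95 af
  t1: ef 9b 08 ad 80 95 6d af
  t2: 08 ad 80 95 6d af ef 9b

RES = [ 0x08  0xad  0x80  0x95  0x6d  0xaf  0xef  0x9b ]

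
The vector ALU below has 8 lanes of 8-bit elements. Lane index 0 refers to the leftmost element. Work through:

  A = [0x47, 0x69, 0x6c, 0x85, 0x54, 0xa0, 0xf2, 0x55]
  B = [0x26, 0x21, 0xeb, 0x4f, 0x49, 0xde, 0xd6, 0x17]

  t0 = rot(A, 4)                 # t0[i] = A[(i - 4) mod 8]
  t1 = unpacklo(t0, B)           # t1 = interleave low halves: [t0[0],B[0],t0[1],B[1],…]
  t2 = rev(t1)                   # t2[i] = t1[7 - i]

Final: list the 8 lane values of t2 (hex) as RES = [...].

  t0: 54 a0 f2 55 47 69 6c 85
  t1: 54 26 a0 21 f2 eb 55 4f
  t2: 4f 55 eb f2 21 a0 26 54

RES = [0x4f, 0x55, 0xeb, 0xf2, 0x21, 0xa0, 0x26, 0x54]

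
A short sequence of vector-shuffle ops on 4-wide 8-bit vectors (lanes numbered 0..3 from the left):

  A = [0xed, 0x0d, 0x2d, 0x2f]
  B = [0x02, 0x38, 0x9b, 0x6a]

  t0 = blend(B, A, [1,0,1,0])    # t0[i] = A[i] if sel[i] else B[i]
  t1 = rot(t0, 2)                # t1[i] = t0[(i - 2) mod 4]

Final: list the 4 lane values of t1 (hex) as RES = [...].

RES = [ 0x2d  0x6a  0xed  0x38 ]

  t0: ed 38 2d 6a
  t1: 2d 6a ed 38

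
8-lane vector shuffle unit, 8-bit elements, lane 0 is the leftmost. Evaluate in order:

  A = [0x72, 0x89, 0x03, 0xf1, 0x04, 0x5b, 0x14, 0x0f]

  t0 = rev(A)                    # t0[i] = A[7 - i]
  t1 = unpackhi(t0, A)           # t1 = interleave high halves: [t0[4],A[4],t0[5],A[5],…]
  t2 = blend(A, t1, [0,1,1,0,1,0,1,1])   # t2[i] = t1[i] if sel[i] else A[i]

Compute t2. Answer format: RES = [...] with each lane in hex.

RES = [ 0x72  0x04  0x03  0xf1  0x89  0x5b  0x72  0x0f ]

→ t0 |0f|14|5b|04|f1|03|89|72|
→ t1 |f1|04|03|5b|89|14|72|0f|
→ t2 |72|04|03|f1|89|5b|72|0f|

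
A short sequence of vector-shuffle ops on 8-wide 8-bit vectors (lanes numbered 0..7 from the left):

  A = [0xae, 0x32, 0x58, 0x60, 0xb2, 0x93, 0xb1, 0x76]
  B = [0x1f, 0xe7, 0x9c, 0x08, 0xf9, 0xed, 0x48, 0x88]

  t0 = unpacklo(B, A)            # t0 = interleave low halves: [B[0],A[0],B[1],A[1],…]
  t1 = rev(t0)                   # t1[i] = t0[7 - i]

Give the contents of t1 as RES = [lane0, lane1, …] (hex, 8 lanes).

  t0: 1f ae e7 32 9c 58 08 60
  t1: 60 08 58 9c 32 e7 ae 1f

RES = [ 0x60  0x08  0x58  0x9c  0x32  0xe7  0xae  0x1f ]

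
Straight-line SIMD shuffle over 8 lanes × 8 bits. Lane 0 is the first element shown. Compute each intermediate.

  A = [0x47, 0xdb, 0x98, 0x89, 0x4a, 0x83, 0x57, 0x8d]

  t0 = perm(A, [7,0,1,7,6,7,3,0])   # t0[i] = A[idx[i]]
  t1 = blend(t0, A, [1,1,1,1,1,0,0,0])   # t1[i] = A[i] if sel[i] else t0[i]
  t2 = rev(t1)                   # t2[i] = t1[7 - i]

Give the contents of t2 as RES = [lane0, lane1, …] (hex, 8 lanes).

t0 = [0x8d, 0x47, 0xdb, 0x8d, 0x57, 0x8d, 0x89, 0x47]
t1 = [0x47, 0xdb, 0x98, 0x89, 0x4a, 0x8d, 0x89, 0x47]
t2 = [0x47, 0x89, 0x8d, 0x4a, 0x89, 0x98, 0xdb, 0x47]

RES = [ 0x47  0x89  0x8d  0x4a  0x89  0x98  0xdb  0x47 ]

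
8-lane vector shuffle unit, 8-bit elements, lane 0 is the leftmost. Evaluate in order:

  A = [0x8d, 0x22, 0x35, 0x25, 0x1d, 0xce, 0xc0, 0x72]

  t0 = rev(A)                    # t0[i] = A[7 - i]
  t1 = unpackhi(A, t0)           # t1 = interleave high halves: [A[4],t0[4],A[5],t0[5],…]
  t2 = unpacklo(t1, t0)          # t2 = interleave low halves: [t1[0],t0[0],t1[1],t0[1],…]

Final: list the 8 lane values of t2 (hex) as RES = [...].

RES = [0x1d, 0x72, 0x25, 0xc0, 0xce, 0xce, 0x35, 0x1d]

t0 = [0x72, 0xc0, 0xce, 0x1d, 0x25, 0x35, 0x22, 0x8d]
t1 = [0x1d, 0x25, 0xce, 0x35, 0xc0, 0x22, 0x72, 0x8d]
t2 = [0x1d, 0x72, 0x25, 0xc0, 0xce, 0xce, 0x35, 0x1d]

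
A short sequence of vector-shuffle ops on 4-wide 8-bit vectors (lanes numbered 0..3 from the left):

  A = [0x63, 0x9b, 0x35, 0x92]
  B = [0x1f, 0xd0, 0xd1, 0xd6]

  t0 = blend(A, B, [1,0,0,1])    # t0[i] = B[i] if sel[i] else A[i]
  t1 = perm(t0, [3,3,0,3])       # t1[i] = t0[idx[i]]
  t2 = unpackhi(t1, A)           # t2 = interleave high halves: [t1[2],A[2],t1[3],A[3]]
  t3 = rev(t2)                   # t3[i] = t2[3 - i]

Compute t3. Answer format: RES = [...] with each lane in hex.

RES = [0x92, 0xd6, 0x35, 0x1f]

  t0: 1f 9b 35 d6
  t1: d6 d6 1f d6
  t2: 1f 35 d6 92
  t3: 92 d6 35 1f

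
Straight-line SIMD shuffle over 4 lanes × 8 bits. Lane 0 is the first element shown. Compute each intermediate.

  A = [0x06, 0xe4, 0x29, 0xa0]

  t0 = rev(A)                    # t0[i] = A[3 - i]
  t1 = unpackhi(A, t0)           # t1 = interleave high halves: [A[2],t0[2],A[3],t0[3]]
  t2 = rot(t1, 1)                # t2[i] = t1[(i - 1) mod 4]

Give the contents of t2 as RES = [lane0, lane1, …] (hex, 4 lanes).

RES = [ 0x06  0x29  0xe4  0xa0 ]

t0 = [0xa0, 0x29, 0xe4, 0x06]
t1 = [0x29, 0xe4, 0xa0, 0x06]
t2 = [0x06, 0x29, 0xe4, 0xa0]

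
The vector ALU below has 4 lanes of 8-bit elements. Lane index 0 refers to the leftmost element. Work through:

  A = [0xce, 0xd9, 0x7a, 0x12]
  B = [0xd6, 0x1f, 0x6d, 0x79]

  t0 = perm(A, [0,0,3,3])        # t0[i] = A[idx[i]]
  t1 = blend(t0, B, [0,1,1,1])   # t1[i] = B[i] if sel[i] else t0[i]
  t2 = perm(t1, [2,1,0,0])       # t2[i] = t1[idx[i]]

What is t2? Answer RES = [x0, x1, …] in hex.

→ t0 |ce|ce|12|12|
→ t1 |ce|1f|6d|79|
→ t2 |6d|1f|ce|ce|

RES = [0x6d, 0x1f, 0xce, 0xce]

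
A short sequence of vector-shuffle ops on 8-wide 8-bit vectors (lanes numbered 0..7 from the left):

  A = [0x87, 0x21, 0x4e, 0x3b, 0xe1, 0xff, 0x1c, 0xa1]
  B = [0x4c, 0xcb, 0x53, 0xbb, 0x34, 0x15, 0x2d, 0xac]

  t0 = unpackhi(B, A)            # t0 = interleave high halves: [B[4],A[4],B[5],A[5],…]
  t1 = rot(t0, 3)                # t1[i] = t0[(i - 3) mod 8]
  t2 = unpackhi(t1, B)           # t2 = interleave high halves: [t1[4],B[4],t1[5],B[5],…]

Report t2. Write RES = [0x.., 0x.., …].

RES = [0xe1, 0x34, 0x15, 0x15, 0xff, 0x2d, 0x2d, 0xac]

  t0: 34 e1 15 ff 2d 1c ac a1
  t1: 1c ac a1 34 e1 15 ff 2d
  t2: e1 34 15 15 ff 2d 2d ac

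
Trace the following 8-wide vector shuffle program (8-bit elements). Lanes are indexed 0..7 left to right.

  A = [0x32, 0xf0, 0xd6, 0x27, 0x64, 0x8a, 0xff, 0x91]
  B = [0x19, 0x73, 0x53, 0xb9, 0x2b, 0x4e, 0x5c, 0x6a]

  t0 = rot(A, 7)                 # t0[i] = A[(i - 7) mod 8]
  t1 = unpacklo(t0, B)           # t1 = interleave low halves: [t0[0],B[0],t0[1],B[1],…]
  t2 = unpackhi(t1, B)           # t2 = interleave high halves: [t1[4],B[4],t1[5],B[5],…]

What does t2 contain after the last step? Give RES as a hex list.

t0 = [0xf0, 0xd6, 0x27, 0x64, 0x8a, 0xff, 0x91, 0x32]
t1 = [0xf0, 0x19, 0xd6, 0x73, 0x27, 0x53, 0x64, 0xb9]
t2 = [0x27, 0x2b, 0x53, 0x4e, 0x64, 0x5c, 0xb9, 0x6a]

RES = [ 0x27  0x2b  0x53  0x4e  0x64  0x5c  0xb9  0x6a ]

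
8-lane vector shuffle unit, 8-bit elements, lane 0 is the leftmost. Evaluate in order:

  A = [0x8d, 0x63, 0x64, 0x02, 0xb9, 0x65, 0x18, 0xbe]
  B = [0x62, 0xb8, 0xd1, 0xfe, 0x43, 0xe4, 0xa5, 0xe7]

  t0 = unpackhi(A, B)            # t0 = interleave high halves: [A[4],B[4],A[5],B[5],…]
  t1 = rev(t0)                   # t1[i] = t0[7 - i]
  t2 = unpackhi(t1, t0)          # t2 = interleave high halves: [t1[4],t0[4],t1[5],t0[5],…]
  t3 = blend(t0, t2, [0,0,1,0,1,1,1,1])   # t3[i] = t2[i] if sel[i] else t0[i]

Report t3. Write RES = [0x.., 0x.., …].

  t0: b9 43 65 e4 18 a5 be e7
  t1: e7 be a5 18 e4 65 43 b9
  t2: e4 18 65 a5 43 be b9 e7
  t3: b9 43 65 e4 43 be b9 e7

RES = [ 0xb9  0x43  0x65  0xe4  0x43  0xbe  0xb9  0xe7 ]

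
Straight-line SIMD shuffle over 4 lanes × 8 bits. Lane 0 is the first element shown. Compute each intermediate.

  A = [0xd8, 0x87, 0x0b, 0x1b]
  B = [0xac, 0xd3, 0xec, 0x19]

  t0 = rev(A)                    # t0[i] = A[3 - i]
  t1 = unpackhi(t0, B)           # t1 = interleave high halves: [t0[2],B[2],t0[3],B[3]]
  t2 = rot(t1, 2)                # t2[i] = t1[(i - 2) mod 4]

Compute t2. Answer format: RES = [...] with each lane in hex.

RES = [0xd8, 0x19, 0x87, 0xec]

→ t0 |1b|0b|87|d8|
→ t1 |87|ec|d8|19|
→ t2 |d8|19|87|ec|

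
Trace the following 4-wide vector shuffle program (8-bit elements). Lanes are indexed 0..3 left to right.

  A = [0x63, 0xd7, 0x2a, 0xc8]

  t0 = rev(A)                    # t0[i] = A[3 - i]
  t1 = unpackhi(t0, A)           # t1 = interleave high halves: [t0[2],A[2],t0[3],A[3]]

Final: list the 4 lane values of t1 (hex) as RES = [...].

RES = [ 0xd7  0x2a  0x63  0xc8 ]

  t0: c8 2a d7 63
  t1: d7 2a 63 c8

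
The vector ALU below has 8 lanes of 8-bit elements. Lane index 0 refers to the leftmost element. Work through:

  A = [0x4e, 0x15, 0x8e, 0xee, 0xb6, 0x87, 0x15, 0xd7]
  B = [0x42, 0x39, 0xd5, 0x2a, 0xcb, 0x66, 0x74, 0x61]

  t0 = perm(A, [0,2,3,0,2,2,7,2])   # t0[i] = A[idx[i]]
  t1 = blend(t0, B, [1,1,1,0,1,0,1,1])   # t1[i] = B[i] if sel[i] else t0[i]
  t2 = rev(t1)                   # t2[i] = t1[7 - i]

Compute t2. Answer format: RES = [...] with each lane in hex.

  t0: 4e 8e ee 4e 8e 8e d7 8e
  t1: 42 39 d5 4e cb 8e 74 61
  t2: 61 74 8e cb 4e d5 39 42

RES = [ 0x61  0x74  0x8e  0xcb  0x4e  0xd5  0x39  0x42 ]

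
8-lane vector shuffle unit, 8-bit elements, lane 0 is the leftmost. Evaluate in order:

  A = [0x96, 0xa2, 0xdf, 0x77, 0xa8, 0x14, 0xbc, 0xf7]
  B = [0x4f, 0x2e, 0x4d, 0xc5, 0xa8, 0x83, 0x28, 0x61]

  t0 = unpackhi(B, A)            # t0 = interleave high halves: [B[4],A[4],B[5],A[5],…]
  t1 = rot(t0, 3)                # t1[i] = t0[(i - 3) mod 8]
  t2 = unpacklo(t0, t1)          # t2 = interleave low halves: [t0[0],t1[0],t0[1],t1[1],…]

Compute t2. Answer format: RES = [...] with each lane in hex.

RES = [0xa8, 0xbc, 0xa8, 0x61, 0x83, 0xf7, 0x14, 0xa8]

t0 = [0xa8, 0xa8, 0x83, 0x14, 0x28, 0xbc, 0x61, 0xf7]
t1 = [0xbc, 0x61, 0xf7, 0xa8, 0xa8, 0x83, 0x14, 0x28]
t2 = [0xa8, 0xbc, 0xa8, 0x61, 0x83, 0xf7, 0x14, 0xa8]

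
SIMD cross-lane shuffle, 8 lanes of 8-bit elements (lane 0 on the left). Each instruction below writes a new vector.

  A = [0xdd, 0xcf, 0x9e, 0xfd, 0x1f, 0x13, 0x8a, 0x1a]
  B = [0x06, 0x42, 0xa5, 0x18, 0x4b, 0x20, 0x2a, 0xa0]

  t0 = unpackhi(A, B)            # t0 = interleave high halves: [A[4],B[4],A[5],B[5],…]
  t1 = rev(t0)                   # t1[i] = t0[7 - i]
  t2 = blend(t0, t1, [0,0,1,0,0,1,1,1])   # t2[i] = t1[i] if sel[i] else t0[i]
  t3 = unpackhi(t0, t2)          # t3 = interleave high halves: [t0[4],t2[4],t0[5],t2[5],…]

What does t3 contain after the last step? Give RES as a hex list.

RES = [0x8a, 0x8a, 0x2a, 0x13, 0x1a, 0x4b, 0xa0, 0x1f]

→ t0 |1f|4b|13|20|8a|2a|1a|a0|
→ t1 |a0|1a|2a|8a|20|13|4b|1f|
→ t2 |1f|4b|2a|20|8a|13|4b|1f|
→ t3 |8a|8a|2a|13|1a|4b|a0|1f|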